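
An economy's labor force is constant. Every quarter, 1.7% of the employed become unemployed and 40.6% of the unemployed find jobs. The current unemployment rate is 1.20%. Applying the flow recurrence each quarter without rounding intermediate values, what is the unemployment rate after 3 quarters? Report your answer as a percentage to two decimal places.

With a fixed labor force, u_{t+1} = u_t + s·(1−u_t) − f·u_t = u_t·(1−s−f) + s.
Here 1−s−f = 0.577 and s = 0.017.
u_1 = 0.012000 × 0.577 + 0.017 = 0.023924.
u_2 = 0.023924 × 0.577 + 0.017 = 0.030804.
u_3 = 0.030804 × 0.577 + 0.017 = 0.034774.

Unemployment rate after three quarters ≈ 3.48%.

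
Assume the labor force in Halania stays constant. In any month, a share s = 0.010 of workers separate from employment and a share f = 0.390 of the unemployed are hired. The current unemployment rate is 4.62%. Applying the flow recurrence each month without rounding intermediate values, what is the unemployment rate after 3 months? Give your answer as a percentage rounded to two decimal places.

Unemployment rate after three months ≈ 2.96%.

With a fixed labor force, u_{t+1} = u_t + s·(1−u_t) − f·u_t = u_t·(1−s−f) + s.
Here 1−s−f = 0.600 and s = 0.010.
u_1 = 0.046200 × 0.600 + 0.010 = 0.037720.
u_2 = 0.037720 × 0.600 + 0.010 = 0.032632.
u_3 = 0.032632 × 0.600 + 0.010 = 0.029579.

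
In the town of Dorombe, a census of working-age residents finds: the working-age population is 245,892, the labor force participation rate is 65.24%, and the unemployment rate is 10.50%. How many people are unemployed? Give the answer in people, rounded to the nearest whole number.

Labor force = 0.6524 × 245,892 = 160,420.
Unemployed = 0.1050 × 160,420 ≈ 16,844.

About 16,844 are unemployed.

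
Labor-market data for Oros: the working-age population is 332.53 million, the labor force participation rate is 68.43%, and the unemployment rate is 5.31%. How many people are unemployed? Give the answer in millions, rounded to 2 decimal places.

About 12.08 million are unemployed.

Labor force = 0.6843 × 332.53 = 227.55 million.
Unemployed = 0.0531 × 227.55 ≈ 12.08 million.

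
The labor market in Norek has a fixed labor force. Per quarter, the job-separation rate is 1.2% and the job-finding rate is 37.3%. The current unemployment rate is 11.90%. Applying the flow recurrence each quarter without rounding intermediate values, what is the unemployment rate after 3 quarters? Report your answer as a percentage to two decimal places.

Unemployment rate after three quarters ≈ 5.16%.

With a fixed labor force, u_{t+1} = u_t + s·(1−u_t) − f·u_t = u_t·(1−s−f) + s.
Here 1−s−f = 0.615 and s = 0.012.
u_1 = 0.119000 × 0.615 + 0.012 = 0.085185.
u_2 = 0.085185 × 0.615 + 0.012 = 0.064389.
u_3 = 0.064389 × 0.615 + 0.012 = 0.051599.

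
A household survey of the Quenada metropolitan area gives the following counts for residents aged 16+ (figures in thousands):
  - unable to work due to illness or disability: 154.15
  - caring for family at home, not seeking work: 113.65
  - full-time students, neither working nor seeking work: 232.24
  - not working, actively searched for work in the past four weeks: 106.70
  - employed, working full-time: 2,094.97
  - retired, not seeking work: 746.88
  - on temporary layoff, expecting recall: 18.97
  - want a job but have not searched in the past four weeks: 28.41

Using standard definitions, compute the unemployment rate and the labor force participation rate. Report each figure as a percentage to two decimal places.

Employed = 2,094.97 thousand.
Unemployed = 106.70 + 18.97 = 125.67 thousand (jobless and actively searching, or on temporary layoff).
Labor force = 2,094.97 + 125.67 = 2,220.64 thousand.
Not in labor force = 154.15 + 113.65 + 232.24 + 746.88 + 28.41 = 1,275.33 thousand (those not working and not actively searching are outside the labor force — including those who want a job but have given up searching).
Civilian working-age population = 2,220.64 + 1,275.33 = 3,495.97 thousand.
Unemployment rate = 125.67 / 2,220.64 = 5.66%.
Labor force participation rate = 2,220.64 / 3,495.97 = 63.52%.

Unemployment rate ≈ 5.66%; labor force participation rate ≈ 63.52%.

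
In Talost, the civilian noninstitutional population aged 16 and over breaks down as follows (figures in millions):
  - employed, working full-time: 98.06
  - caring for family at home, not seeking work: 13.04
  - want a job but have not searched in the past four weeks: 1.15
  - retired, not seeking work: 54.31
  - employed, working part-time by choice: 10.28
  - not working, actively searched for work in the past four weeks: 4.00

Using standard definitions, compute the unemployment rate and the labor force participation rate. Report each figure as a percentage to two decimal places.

Employed = 98.06 + 10.28 = 108.34 million.
Unemployed = 4.00 million.
Labor force = 108.34 + 4.00 = 112.34 million.
Not in labor force = 13.04 + 1.15 + 54.31 = 68.50 million (those not working and not actively searching are outside the labor force — including those who want a job but have given up searching).
Civilian working-age population = 112.34 + 68.50 = 180.84 million.
Unemployment rate = 4.00 / 112.34 = 3.56%.
Labor force participation rate = 112.34 / 180.84 = 62.12%.

Unemployment rate ≈ 3.56%; labor force participation rate ≈ 62.12%.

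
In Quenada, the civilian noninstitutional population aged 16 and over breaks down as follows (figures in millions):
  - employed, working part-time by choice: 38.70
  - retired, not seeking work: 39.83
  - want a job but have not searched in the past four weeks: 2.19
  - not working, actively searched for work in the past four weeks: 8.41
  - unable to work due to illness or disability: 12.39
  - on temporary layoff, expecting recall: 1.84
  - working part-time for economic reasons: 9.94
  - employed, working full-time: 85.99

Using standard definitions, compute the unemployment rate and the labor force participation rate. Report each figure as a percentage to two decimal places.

Unemployment rate ≈ 7.07%; labor force participation rate ≈ 72.70%.

Employed = 38.70 + 9.94 + 85.99 = 134.63 million (anyone who worked, including part-time for economic reasons, counts as employed).
Unemployed = 8.41 + 1.84 = 10.25 million (jobless and actively searching, or on temporary layoff).
Labor force = 134.63 + 10.25 = 144.88 million.
Not in labor force = 39.83 + 2.19 + 12.39 = 54.41 million (those not working and not actively searching are outside the labor force — including those who want a job but have given up searching).
Civilian working-age population = 144.88 + 54.41 = 199.29 million.
Unemployment rate = 10.25 / 144.88 = 7.07%.
Labor force participation rate = 144.88 / 199.29 = 72.70%.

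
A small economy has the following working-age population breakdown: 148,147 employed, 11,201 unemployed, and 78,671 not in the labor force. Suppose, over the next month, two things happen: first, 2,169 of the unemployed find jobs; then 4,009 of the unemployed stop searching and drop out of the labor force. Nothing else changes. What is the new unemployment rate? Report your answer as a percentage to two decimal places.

Initially, labor force = 148,147 + 11,201 = 159,348, so u = 11,201/159,348 = 7.03%.
After the first change, unemployed falls and employed rises by 2,169; labor force unchanged → E = 150,316, U = 9,032, labor force = 159,348.
After the second change, unemployed and labor force both fall by 4,009 → E = 150,316, U = 5,023, labor force = 155,339.
New unemployment rate = 5,023 / 155,339 = 3.23%.

New unemployment rate ≈ 3.23%.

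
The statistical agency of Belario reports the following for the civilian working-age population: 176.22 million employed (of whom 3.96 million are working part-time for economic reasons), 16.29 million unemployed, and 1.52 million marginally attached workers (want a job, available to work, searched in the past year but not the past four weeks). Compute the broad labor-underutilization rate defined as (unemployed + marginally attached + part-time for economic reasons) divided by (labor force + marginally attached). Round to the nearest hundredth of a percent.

Labor force = 176.22 + 16.29 = 192.51 million.
Numerator = 16.29 + 1.52 + 3.96 = 21.77 million.
Denominator = 192.51 + 1.52 = 194.03 million.
Broad rate = 21.77 / 194.03 = 11.22%.

Broad underutilization rate ≈ 11.22%.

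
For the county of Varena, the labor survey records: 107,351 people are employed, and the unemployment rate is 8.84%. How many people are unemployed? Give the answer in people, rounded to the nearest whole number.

Let U be the number unemployed. The labor force is E + U, and U/(E+U) = 0.0884.
So U = 0.0884 × 107,351 / (1 − 0.0884) = 9489.83 / 0.9116 ≈ 10,410.

About 10,410 are unemployed.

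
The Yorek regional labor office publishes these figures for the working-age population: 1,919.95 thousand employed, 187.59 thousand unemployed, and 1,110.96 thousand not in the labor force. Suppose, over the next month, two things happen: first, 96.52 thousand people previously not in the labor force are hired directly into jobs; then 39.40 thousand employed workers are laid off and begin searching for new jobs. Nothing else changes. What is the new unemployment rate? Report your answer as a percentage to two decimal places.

New unemployment rate ≈ 10.30%.

Initially, labor force = 1,919.95 + 187.59 = 2,107.54 thousand, so u = 187.59/2,107.54 = 8.90%.
After the first change, employed and labor force both rise by 96.52; unemployed unchanged → E = 2,016.47, U = 187.59, labor force = 2,204.06 thousand.
After the second change, employed falls and unemployed rises by 39.40; labor force unchanged → E = 1,977.07, U = 226.99, labor force = 2,204.06 thousand.
New unemployment rate = 226.99 / 2,204.06 = 10.30%.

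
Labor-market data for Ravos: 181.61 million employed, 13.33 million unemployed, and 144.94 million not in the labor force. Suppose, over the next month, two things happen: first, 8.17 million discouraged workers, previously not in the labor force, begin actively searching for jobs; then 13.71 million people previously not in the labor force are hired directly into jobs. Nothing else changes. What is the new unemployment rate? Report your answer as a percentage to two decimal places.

Initially, labor force = 181.61 + 13.33 = 194.94 million, so u = 13.33/194.94 = 6.84%.
After the first change, unemployed and labor force both rise by 8.17 → E = 181.61, U = 21.50, labor force = 203.11 million.
After the second change, employed and labor force both rise by 13.71; unemployed unchanged → E = 195.32, U = 21.50, labor force = 216.82 million.
New unemployment rate = 21.50 / 216.82 = 9.92%.

New unemployment rate ≈ 9.92%.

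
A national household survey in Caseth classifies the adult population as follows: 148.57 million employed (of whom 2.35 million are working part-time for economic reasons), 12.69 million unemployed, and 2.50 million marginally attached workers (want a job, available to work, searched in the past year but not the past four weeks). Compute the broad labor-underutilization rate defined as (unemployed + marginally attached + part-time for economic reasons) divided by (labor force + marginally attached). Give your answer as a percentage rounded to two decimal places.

Labor force = 148.57 + 12.69 = 161.26 million.
Numerator = 12.69 + 2.50 + 2.35 = 17.54 million.
Denominator = 161.26 + 2.50 = 163.76 million.
Broad rate = 17.54 / 163.76 = 10.71%.

Broad underutilization rate ≈ 10.71%.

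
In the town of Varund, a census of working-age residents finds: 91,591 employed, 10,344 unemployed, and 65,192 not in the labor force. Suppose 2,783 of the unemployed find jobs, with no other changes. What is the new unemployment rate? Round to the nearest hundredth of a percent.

New unemployment rate ≈ 7.42%.

Initially, labor force = 91,591 + 10,344 = 101,935, so u = 10,344/101,935 = 10.15%.
After the change, unemployed falls and employed rises by 2,783; labor force unchanged → E = 94,374, U = 7,561, labor force = 101,935.
New unemployment rate = 7,561 / 101,935 = 7.42%.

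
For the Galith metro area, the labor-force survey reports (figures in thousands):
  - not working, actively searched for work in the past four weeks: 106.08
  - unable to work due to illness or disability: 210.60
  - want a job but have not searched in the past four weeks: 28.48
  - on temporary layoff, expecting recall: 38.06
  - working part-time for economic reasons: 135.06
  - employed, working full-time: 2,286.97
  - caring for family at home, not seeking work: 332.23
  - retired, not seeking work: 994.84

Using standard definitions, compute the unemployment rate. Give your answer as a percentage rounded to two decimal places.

Employed = 135.06 + 2,286.97 = 2,422.03 thousand (anyone who worked, including part-time for economic reasons, counts as employed).
Unemployed = 106.08 + 38.06 = 144.14 thousand (jobless and actively searching, or on temporary layoff).
Labor force = 2,422.03 + 144.14 = 2,566.17 thousand.
Unemployment rate = 144.14 / 2,566.17 = 5.62%.

Unemployment rate ≈ 5.62%.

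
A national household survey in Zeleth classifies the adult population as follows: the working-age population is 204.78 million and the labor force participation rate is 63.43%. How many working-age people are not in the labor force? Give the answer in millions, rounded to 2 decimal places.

Share not in the labor force = 1 − 0.6343 = 0.3657.
Not in labor force = 0.3657 × 204.78 ≈ 74.89 million.

About 74.89 million are not in the labor force.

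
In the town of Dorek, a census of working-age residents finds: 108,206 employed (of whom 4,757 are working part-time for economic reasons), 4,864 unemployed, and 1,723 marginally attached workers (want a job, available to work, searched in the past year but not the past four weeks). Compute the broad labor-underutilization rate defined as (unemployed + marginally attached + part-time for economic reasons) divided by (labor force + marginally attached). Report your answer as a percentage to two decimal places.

Labor force = 108,206 + 4,864 = 113,070.
Numerator = 4,864 + 1,723 + 4,757 = 11,344.
Denominator = 113,070 + 1,723 = 114,793.
Broad rate = 11,344 / 114,793 = 9.88%.

Broad underutilization rate ≈ 9.88%.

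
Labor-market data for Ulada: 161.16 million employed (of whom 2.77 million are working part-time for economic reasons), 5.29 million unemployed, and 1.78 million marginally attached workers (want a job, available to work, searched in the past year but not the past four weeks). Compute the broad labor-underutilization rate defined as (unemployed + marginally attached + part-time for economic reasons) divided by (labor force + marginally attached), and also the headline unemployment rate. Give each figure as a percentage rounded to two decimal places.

Labor force = 161.16 + 5.29 = 166.45 million.
Numerator = 5.29 + 1.78 + 2.77 = 9.84 million.
Denominator = 166.45 + 1.78 = 168.23 million.
Broad rate = 9.84 / 168.23 = 5.85%.
Headline unemployment rate = 5.29 / 166.45 = 3.18%.

Broad underutilization rate ≈ 5.85%; headline unemployment rate ≈ 3.18%.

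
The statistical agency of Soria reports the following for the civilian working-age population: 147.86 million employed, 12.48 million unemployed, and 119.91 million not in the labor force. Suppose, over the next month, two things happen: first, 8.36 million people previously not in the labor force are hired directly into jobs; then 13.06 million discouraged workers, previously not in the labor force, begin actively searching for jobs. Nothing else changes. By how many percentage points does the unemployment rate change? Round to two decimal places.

The unemployment rate changes by +6.27 percentage points.

Initially, labor force = 147.86 + 12.48 = 160.34 million, so u = 12.48/160.34 = 7.78%.
After the first change, employed and labor force both rise by 8.36; unemployed unchanged → E = 156.22, U = 12.48, labor force = 168.70 million.
After the second change, unemployed and labor force both rise by 13.06 → E = 156.22, U = 25.54, labor force = 181.76 million.
New unemployment rate = 25.54 / 181.76 = 14.05%.
Change = 14.05% − 7.78% = +6.27 percentage points.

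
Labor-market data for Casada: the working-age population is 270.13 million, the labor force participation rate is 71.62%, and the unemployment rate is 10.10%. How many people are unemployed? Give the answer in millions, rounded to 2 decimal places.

Labor force = 0.7162 × 270.13 = 193.47 million.
Unemployed = 0.1010 × 193.47 ≈ 19.54 million.

About 19.54 million are unemployed.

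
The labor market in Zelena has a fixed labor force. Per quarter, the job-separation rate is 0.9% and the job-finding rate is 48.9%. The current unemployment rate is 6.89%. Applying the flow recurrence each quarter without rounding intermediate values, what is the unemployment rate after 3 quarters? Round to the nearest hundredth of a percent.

With a fixed labor force, u_{t+1} = u_t + s·(1−u_t) − f·u_t = u_t·(1−s−f) + s.
Here 1−s−f = 0.502 and s = 0.009.
u_1 = 0.068900 × 0.502 + 0.009 = 0.043588.
u_2 = 0.043588 × 0.502 + 0.009 = 0.030881.
u_3 = 0.030881 × 0.502 + 0.009 = 0.024502.

Unemployment rate after three quarters ≈ 2.45%.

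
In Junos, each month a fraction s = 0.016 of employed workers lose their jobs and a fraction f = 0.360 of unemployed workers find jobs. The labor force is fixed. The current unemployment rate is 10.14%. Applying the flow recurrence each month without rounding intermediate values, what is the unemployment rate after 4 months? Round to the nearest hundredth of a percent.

With a fixed labor force, u_{t+1} = u_t + s·(1−u_t) − f·u_t = u_t·(1−s−f) + s.
Here 1−s−f = 0.624 and s = 0.016.
u_1 = 0.101400 × 0.624 + 0.016 = 0.079274.
u_2 = 0.079274 × 0.624 + 0.016 = 0.065467.
u_3 = 0.065467 × 0.624 + 0.016 = 0.056851.
u_4 = 0.056851 × 0.624 + 0.016 = 0.051475.

Unemployment rate after four months ≈ 5.15%.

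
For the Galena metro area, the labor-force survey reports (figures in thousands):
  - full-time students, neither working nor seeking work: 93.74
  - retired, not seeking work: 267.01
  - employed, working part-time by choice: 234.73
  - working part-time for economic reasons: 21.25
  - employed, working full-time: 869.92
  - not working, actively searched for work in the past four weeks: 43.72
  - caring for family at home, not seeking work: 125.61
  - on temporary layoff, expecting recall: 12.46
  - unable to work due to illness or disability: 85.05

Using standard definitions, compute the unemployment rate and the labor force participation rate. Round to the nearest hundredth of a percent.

Unemployment rate ≈ 4.75%; labor force participation rate ≈ 67.41%.

Employed = 234.73 + 21.25 + 869.92 = 1,125.90 thousand (anyone who worked, including part-time for economic reasons, counts as employed).
Unemployed = 43.72 + 12.46 = 56.18 thousand (jobless and actively searching, or on temporary layoff).
Labor force = 1,125.90 + 56.18 = 1,182.08 thousand.
Not in labor force = 93.74 + 267.01 + 125.61 + 85.05 = 571.41 thousand (those not working and not actively searching are outside the labor force).
Civilian working-age population = 1,182.08 + 571.41 = 1,753.49 thousand.
Unemployment rate = 56.18 / 1,182.08 = 4.75%.
Labor force participation rate = 1,182.08 / 1,753.49 = 67.41%.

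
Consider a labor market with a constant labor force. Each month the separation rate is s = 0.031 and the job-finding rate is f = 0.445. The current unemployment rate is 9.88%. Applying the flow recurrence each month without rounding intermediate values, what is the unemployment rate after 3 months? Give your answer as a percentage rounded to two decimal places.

With a fixed labor force, u_{t+1} = u_t + s·(1−u_t) − f·u_t = u_t·(1−s−f) + s.
Here 1−s−f = 0.524 and s = 0.031.
u_1 = 0.098800 × 0.524 + 0.031 = 0.082771.
u_2 = 0.082771 × 0.524 + 0.031 = 0.074372.
u_3 = 0.074372 × 0.524 + 0.031 = 0.069971.

Unemployment rate after three months ≈ 7.00%.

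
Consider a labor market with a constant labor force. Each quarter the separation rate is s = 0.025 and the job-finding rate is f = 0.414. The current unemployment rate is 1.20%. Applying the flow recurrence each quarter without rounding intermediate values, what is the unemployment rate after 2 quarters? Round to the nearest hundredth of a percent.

Unemployment rate after two quarters ≈ 4.28%.

With a fixed labor force, u_{t+1} = u_t + s·(1−u_t) − f·u_t = u_t·(1−s−f) + s.
Here 1−s−f = 0.561 and s = 0.025.
u_1 = 0.012000 × 0.561 + 0.025 = 0.031732.
u_2 = 0.031732 × 0.561 + 0.025 = 0.042802.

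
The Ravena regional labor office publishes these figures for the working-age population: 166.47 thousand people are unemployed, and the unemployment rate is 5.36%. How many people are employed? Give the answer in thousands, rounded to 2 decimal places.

About 2,939.31 thousand are employed.

Labor force = U / u = 166.47 / 0.0536 ≈ 3,105.78 thousand.
Employed = labor force − unemployed = 3,105.78 − 166.47 = 2,939.31 thousand.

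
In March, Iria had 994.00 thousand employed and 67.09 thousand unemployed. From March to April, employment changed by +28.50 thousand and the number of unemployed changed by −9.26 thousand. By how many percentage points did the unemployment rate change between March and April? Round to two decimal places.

The unemployment rate changed by −0.97 percentage points.

March: labor force = 994.00 + 67.09 = 1,061.09; u = 67.09/1,061.09 = 6.32%.
April: labor force = 1,022.50 + 57.83 = 1,080.33; u = 57.83/1,080.33 = 5.35%.
Change = 5.35% − 6.32% = −0.97 pp.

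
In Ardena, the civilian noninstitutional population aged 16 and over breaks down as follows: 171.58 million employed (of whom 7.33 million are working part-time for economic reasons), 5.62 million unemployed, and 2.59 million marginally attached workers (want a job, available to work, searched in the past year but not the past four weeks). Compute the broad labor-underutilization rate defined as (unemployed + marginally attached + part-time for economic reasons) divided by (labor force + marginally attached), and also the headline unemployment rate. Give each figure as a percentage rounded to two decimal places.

Labor force = 171.58 + 5.62 = 177.20 million.
Numerator = 5.62 + 2.59 + 7.33 = 15.54 million.
Denominator = 177.20 + 2.59 = 179.79 million.
Broad rate = 15.54 / 179.79 = 8.64%.
Headline unemployment rate = 5.62 / 177.20 = 3.17%.

Broad underutilization rate ≈ 8.64%; headline unemployment rate ≈ 3.17%.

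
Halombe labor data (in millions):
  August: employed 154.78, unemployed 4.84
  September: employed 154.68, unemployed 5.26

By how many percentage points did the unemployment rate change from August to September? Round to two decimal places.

The unemployment rate changed by +0.26 percentage points.

August: labor force = 154.78 + 4.84 = 159.62; u = 4.84/159.62 = 3.03%.
September: labor force = 154.68 + 5.26 = 159.94; u = 5.26/159.94 = 3.29%.
Change = 3.29% − 3.03% = +0.26 pp.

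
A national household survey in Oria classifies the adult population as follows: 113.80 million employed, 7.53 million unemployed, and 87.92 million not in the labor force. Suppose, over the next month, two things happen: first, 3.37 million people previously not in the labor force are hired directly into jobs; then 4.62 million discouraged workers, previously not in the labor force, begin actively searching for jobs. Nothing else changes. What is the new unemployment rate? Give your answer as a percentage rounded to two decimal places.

New unemployment rate ≈ 9.40%.

Initially, labor force = 113.80 + 7.53 = 121.33 million, so u = 7.53/121.33 = 6.21%.
After the first change, employed and labor force both rise by 3.37; unemployed unchanged → E = 117.17, U = 7.53, labor force = 124.70 million.
After the second change, unemployed and labor force both rise by 4.62 → E = 117.17, U = 12.15, labor force = 129.32 million.
New unemployment rate = 12.15 / 129.32 = 9.40%.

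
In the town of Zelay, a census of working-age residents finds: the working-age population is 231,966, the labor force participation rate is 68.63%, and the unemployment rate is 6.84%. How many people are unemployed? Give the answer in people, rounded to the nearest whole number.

Labor force = 0.6863 × 231,966 = 159,198.
Unemployed = 0.0684 × 159,198 ≈ 10,889.

About 10,889 are unemployed.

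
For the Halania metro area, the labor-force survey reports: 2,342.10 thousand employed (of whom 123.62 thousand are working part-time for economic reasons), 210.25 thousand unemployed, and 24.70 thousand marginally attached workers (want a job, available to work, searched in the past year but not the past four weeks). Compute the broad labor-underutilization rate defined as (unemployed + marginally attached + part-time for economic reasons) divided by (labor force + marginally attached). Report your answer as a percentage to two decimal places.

Broad underutilization rate ≈ 13.91%.

Labor force = 2,342.10 + 210.25 = 2,552.35 thousand.
Numerator = 210.25 + 24.70 + 123.62 = 358.57 thousand.
Denominator = 2,552.35 + 24.70 = 2,577.05 thousand.
Broad rate = 358.57 / 2,577.05 = 13.91%.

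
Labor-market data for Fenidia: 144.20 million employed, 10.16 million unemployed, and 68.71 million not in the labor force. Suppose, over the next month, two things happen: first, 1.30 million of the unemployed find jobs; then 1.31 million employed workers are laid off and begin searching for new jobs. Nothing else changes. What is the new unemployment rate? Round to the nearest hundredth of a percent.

Initially, labor force = 144.20 + 10.16 = 154.36 million, so u = 10.16/154.36 = 6.58%.
After the first change, unemployed falls and employed rises by 1.30; labor force unchanged → E = 145.50, U = 8.86, labor force = 154.36 million.
After the second change, employed falls and unemployed rises by 1.31; labor force unchanged → E = 144.19, U = 10.17, labor force = 154.36 million.
New unemployment rate = 10.17 / 154.36 = 6.59%.

New unemployment rate ≈ 6.59%.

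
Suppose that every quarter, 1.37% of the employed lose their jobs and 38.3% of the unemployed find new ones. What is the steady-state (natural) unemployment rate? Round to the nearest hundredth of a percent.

At steady state the flows balance: s·E = f·U, so U/(E+U) = s/(s+f).
u* = 1.37 / (1.37 + 38.3) = 1.37 / 39.67 = 3.45%.

Steady-state unemployment rate ≈ 3.45%.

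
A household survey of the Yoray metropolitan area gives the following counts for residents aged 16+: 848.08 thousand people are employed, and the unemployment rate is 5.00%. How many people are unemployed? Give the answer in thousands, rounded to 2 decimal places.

About 44.64 thousand are unemployed.

Let U be the number unemployed. The labor force is E + U, and U/(E+U) = 0.0500.
So U = 0.0500 × 848.08 / (1 − 0.0500) = 42.4040 / 0.9500 ≈ 44.64 thousand.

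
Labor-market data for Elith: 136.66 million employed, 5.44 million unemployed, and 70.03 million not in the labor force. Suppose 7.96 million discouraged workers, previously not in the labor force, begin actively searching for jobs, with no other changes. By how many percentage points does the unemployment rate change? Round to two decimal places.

Initially, labor force = 136.66 + 5.44 = 142.10 million, so u = 5.44/142.10 = 3.83%.
After the change, unemployed and labor force both rise by 7.96 → E = 136.66, U = 13.40, labor force = 150.06 million.
New unemployment rate = 13.40 / 150.06 = 8.93%.
Change = 8.93% − 3.83% = +5.10 percentage points.

The unemployment rate changes by +5.10 percentage points.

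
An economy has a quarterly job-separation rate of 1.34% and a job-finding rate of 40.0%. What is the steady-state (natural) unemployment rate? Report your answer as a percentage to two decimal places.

At steady state the flows balance: s·E = f·U, so U/(E+U) = s/(s+f).
u* = 1.34 / (1.34 + 40.0) = 1.34 / 41.34 = 3.24%.

Steady-state unemployment rate ≈ 3.24%.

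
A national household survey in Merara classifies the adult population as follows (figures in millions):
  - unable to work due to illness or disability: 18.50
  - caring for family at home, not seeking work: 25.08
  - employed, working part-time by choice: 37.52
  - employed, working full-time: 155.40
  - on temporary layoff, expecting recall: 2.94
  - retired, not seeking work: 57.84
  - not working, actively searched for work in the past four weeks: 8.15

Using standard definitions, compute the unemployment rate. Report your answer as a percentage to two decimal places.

Unemployment rate ≈ 5.44%.

Employed = 37.52 + 155.40 = 192.92 million.
Unemployed = 2.94 + 8.15 = 11.09 million (jobless and actively searching, or on temporary layoff).
Labor force = 192.92 + 11.09 = 204.01 million.
Unemployment rate = 11.09 / 204.01 = 5.44%.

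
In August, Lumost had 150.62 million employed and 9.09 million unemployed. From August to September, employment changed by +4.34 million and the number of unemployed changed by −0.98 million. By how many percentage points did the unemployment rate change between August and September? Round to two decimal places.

The unemployment rate changed by −0.72 percentage points.

August: labor force = 150.62 + 9.09 = 159.71; u = 9.09/159.71 = 5.69%.
September: labor force = 154.96 + 8.11 = 163.07; u = 8.11/163.07 = 4.97%.
Change = 4.97% − 5.69% = −0.72 pp.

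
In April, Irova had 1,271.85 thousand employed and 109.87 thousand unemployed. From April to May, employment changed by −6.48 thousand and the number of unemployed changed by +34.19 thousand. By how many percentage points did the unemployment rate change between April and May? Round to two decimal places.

April: labor force = 1,271.85 + 109.87 = 1,381.72; u = 109.87/1,381.72 = 7.95%.
May: labor force = 1,265.37 + 144.06 = 1,409.43; u = 144.06/1,409.43 = 10.22%.
Change = 10.22% − 7.95% = +2.27 pp.

The unemployment rate changed by +2.27 percentage points.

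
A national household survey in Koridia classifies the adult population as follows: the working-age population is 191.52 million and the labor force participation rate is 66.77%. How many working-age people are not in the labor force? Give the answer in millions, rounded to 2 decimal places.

Share not in the labor force = 1 − 0.6677 = 0.3323.
Not in labor force = 0.3323 × 191.52 ≈ 63.64 million.

About 63.64 million are not in the labor force.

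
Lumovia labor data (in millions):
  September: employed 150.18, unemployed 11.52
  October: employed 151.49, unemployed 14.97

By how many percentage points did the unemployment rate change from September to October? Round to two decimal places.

September: labor force = 150.18 + 11.52 = 161.70; u = 11.52/161.70 = 7.12%.
October: labor force = 151.49 + 14.97 = 166.46; u = 14.97/166.46 = 8.99%.
Change = 8.99% − 7.12% = +1.87 pp.

The unemployment rate changed by +1.87 percentage points.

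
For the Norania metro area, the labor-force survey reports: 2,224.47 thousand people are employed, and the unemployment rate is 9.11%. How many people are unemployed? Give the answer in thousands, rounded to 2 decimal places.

Let U be the number unemployed. The labor force is E + U, and U/(E+U) = 0.0911.
So U = 0.0911 × 2,224.47 / (1 − 0.0911) = 202.6492 / 0.9089 ≈ 222.96 thousand.

About 222.96 thousand are unemployed.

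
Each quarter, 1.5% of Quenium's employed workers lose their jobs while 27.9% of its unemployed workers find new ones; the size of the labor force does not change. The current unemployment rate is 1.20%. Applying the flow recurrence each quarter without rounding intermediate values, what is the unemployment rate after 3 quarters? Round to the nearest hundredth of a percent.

Unemployment rate after three quarters ≈ 3.73%.

With a fixed labor force, u_{t+1} = u_t + s·(1−u_t) − f·u_t = u_t·(1−s−f) + s.
Here 1−s−f = 0.706 and s = 0.015.
u_1 = 0.012000 × 0.706 + 0.015 = 0.023472.
u_2 = 0.023472 × 0.706 + 0.015 = 0.031571.
u_3 = 0.031571 × 0.706 + 0.015 = 0.037289.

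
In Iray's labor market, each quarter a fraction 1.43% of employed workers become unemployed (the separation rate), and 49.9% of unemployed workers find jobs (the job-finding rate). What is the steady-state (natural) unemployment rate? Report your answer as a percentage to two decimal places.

Steady-state unemployment rate ≈ 2.79%.

At steady state the flows balance: s·E = f·U, so U/(E+U) = s/(s+f).
u* = 1.43 / (1.43 + 49.9) = 1.43 / 51.33 = 2.79%.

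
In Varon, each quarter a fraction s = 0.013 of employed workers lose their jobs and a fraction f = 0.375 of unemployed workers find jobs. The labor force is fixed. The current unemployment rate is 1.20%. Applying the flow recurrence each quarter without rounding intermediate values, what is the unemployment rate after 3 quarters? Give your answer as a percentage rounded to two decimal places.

Unemployment rate after three quarters ≈ 2.86%.

With a fixed labor force, u_{t+1} = u_t + s·(1−u_t) − f·u_t = u_t·(1−s−f) + s.
Here 1−s−f = 0.612 and s = 0.013.
u_1 = 0.012000 × 0.612 + 0.013 = 0.020344.
u_2 = 0.020344 × 0.612 + 0.013 = 0.025451.
u_3 = 0.025451 × 0.612 + 0.013 = 0.028576.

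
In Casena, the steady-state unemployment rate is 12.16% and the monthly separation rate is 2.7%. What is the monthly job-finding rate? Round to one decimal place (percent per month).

Job-finding rate ≈ 19.5% per month.

From u* = s/(s+f): f = s·(1−u)/u.
f = 2.7 × (1 − 0.1216) / 0.1216 = 2.3717 / 0.1216 ≈ 19.5% per month.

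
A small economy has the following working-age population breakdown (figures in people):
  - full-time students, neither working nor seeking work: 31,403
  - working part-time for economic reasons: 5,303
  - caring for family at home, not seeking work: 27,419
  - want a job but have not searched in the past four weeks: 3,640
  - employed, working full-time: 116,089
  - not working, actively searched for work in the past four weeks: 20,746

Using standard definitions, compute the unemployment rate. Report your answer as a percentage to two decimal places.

Employed = 5,303 + 116,089 = 121,392 (anyone who worked, including part-time for economic reasons, counts as employed).
Unemployed = 20,746.
Labor force = 121,392 + 20,746 = 142,138.
Unemployment rate = 20,746 / 142,138 = 14.60%.

Unemployment rate ≈ 14.60%.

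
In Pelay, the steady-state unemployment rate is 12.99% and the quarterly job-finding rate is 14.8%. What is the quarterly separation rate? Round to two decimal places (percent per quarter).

Separation rate ≈ 2.21% per quarter.

From u* = s/(s+f): s = u·f/(1−u).
s = 0.1299 × 14.8 / (1 − 0.1299) = 1.9225 / 0.8701 ≈ 2.21% per quarter.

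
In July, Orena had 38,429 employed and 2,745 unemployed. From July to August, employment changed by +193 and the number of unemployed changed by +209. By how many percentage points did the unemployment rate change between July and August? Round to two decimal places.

The unemployment rate changed by +0.44 percentage points.

July: labor force = 38,429 + 2,745 = 41,174; u = 2,745/41,174 = 6.67%.
August: labor force = 38,622 + 2,954 = 41,576; u = 2,954/41,576 = 7.11%.
Change = 7.11% − 6.67% = +0.44 pp.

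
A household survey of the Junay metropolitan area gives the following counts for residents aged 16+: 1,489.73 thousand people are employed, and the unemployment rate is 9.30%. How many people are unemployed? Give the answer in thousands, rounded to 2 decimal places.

Let U be the number unemployed. The labor force is E + U, and U/(E+U) = 0.0930.
So U = 0.0930 × 1,489.73 / (1 − 0.0930) = 138.5449 / 0.9070 ≈ 152.75 thousand.

About 152.75 thousand are unemployed.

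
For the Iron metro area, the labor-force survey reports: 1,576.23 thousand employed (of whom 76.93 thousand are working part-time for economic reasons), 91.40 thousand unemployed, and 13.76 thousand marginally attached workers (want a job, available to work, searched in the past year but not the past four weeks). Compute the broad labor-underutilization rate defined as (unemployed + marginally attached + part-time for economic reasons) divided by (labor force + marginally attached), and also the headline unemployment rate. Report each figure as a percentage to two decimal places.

Broad underutilization rate ≈ 10.83%; headline unemployment rate ≈ 5.48%.

Labor force = 1,576.23 + 91.40 = 1,667.63 thousand.
Numerator = 91.40 + 13.76 + 76.93 = 182.09 thousand.
Denominator = 1,667.63 + 13.76 = 1,681.39 thousand.
Broad rate = 182.09 / 1,681.39 = 10.83%.
Headline unemployment rate = 91.40 / 1,667.63 = 5.48%.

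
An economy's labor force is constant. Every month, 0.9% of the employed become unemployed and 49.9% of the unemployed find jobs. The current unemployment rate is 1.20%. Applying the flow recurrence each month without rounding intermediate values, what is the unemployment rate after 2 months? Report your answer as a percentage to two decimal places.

Unemployment rate after two months ≈ 1.63%.

With a fixed labor force, u_{t+1} = u_t + s·(1−u_t) − f·u_t = u_t·(1−s−f) + s.
Here 1−s−f = 0.492 and s = 0.009.
u_1 = 0.012000 × 0.492 + 0.009 = 0.014904.
u_2 = 0.014904 × 0.492 + 0.009 = 0.016333.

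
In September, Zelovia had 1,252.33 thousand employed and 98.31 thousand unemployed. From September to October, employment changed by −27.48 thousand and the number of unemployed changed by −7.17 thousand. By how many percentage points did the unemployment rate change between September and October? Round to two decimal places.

September: labor force = 1,252.33 + 98.31 = 1,350.64; u = 98.31/1,350.64 = 7.28%.
October: labor force = 1,224.85 + 91.14 = 1,315.99; u = 91.14/1,315.99 = 6.93%.
Change = 6.93% − 7.28% = −0.35 pp.

The unemployment rate changed by −0.35 percentage points.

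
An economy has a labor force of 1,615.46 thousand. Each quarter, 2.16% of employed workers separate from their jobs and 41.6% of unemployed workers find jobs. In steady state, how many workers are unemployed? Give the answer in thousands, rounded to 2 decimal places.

About 79.74 thousand are unemployed in steady state.

Steady-state unemployment rate u* = s/(s+f) = 2.16/(2.16+41.6) = 0.049360.
Unemployed = u* × labor force = 0.049360 × 1,615.46 ≈ 79.74 thousand.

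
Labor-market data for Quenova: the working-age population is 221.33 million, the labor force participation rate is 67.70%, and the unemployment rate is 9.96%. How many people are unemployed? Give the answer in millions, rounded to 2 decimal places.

About 14.92 million are unemployed.

Labor force = 0.6770 × 221.33 = 149.84 million.
Unemployed = 0.0996 × 149.84 ≈ 14.92 million.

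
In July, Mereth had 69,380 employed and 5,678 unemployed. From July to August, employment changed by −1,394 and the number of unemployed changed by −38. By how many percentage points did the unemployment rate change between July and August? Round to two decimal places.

The unemployment rate changed by +0.10 percentage points.

July: labor force = 69,380 + 5,678 = 75,058; u = 5,678/75,058 = 7.56%.
August: labor force = 67,986 + 5,640 = 73,626; u = 5,640/73,626 = 7.66%.
Change = 7.66% − 7.56% = +0.10 pp.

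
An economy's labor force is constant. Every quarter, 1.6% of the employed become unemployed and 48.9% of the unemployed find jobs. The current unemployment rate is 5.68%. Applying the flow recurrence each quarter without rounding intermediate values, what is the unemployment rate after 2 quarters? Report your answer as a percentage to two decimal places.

With a fixed labor force, u_{t+1} = u_t + s·(1−u_t) − f·u_t = u_t·(1−s−f) + s.
Here 1−s−f = 0.495 and s = 0.016.
u_1 = 0.056800 × 0.495 + 0.016 = 0.044116.
u_2 = 0.044116 × 0.495 + 0.016 = 0.037837.

Unemployment rate after two quarters ≈ 3.78%.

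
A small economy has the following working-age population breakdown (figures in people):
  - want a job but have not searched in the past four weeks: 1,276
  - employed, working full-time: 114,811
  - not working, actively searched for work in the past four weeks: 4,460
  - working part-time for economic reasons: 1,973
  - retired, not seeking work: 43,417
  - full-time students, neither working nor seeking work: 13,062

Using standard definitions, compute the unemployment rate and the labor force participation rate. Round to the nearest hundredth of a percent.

Employed = 114,811 + 1,973 = 116,784 (anyone who worked, including part-time for economic reasons, counts as employed).
Unemployed = 4,460.
Labor force = 116,784 + 4,460 = 121,244.
Not in labor force = 1,276 + 43,417 + 13,062 = 57,755 (those not working and not actively searching are outside the labor force — including those who want a job but have given up searching).
Civilian working-age population = 121,244 + 57,755 = 178,999.
Unemployment rate = 4,460 / 121,244 = 3.68%.
Labor force participation rate = 121,244 / 178,999 = 67.73%.

Unemployment rate ≈ 3.68%; labor force participation rate ≈ 67.73%.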